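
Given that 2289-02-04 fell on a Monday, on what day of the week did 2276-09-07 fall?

Thursday

Count forward from the earlier date (September 7, 2276) to the later (February 4, 2289):
From September 7, 2276 to September 7, 2288: 12 years, of which 3 contain a Feb 29 — 9×365 + 3×366 = 4383 days.
September 2288: 30 − 7 = 23 days remain.
Then October (31), November (30), December (31), January (31): 31 + 30 + 31 + 31 = 123 days.
February 1–4, 2289: 4 days (2289 is not a leap year).
Residual: 150 days.
Total: 4533 days.
4533 mod 7 = 4, so 4 days before Monday is Thursday.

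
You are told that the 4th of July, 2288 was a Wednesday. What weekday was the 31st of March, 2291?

Day-of-year of July 4, 2288: 186.
Day-of-year of March 31, 2291: 90.
2288 has 366 days, so 366 − 186 = 180 days remain in 2288.
Full years: 2289: 365; 2290: 365. Sum = 730.
Total: 180 + 730 + 90 = 1000 days.
1000 mod 7 = 6, so 6 days after Wednesday is Tuesday.

Tuesday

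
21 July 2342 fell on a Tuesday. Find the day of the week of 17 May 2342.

Sunday

Count forward from the earlier date (May 17, 2342) to the later (July 21, 2342):
May 2342: 31 − 17 = 14 days remain.
Then June (30): 30 days.
July 1–21, 2342: 21 days.
Total: 14 + 30 + 21 = 65 days.
65 mod 7 = 2, so 2 days before Tuesday is Sunday.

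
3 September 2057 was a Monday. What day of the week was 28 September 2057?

Friday

Within September 2057: 28 − 3 = 25 days.
25 mod 7 = 4, so 4 days after Monday is Friday.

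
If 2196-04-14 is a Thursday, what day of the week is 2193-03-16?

Count forward from the earlier date (March 16, 2193) to the later (April 14, 2196):
March 16, 2193 → March 16, 2194: 365 days.
March 16, 2194 → March 16, 2195: 365 days.
March 16, 2195 → March 16, 2196: 366 days (2196 is a leap year).
March 2196: 31 − 16 = 15 days remain.
April 1–14, 2196: 14 days.
Residual: 29 days.
Total: 1125 days.
1125 mod 7 = 5, so 5 days before Thursday is Saturday.

Saturday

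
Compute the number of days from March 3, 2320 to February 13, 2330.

3634

From March 3, 2320 to March 3, 2329: 9 years, of which 2 contain a Feb 29 — 7×365 + 2×366 = 3287 days.
March 2329: 31 − 3 = 28 days remain.
Then 10 full months totalling 306 days.
February 1–13, 2330: 13 days (2330 is not a leap year).
Residual: 347 days.
Total: 3634 days.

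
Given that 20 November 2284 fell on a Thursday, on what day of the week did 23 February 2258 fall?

Tuesday

Count forward from the earlier date (February 23, 2258) to the later (November 20, 2284):
Day-of-year of February 23, 2258: 54.
Day-of-year of November 20, 2284: 325.
2258 has 365 days, so 365 − 54 = 311 days remain in 2258.
Full years 2259–2283: 19 common + 6 leap = 19×365 + 6×366 = 9131 days.
Total: 311 + 9131 + 325 = 9767 days.
9767 mod 7 = 2, so 2 days before Thursday is Tuesday.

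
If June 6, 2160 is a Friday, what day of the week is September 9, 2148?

Monday

Count forward from the earlier date (September 9, 2148) to the later (June 6, 2160):
From September 9, 2148 to September 9, 2159: 11 years, of which 2 contain a Feb 29 — 9×365 + 2×366 = 4017 days.
September 2159: 30 − 9 = 21 days remain.
Then October (31), November (30), December (31), January (31), February 2160 (29), March (31), April (30), May (31): 31 + 30 + 31 + 31 + 29 + 31 + 30 + 31 = 244 days.
June 1–6, 2160: 6 days.
Residual: 271 days.
Total: 4288 days.
4288 mod 7 = 4, so 4 days before Friday is Monday.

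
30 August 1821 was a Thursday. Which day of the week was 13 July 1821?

Friday

Count forward from the earlier date (July 13, 1821) to the later (August 30, 1821):
July 1821: 31 − 13 = 18 days remain.
August 1–30, 1821: 30 days.
Total: 18 + 30 = 48 days.
48 mod 7 = 6, so 6 days before Thursday is Friday.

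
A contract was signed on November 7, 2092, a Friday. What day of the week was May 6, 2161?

Day-of-year of November 7, 2092: 312.
Day-of-year of May 6, 2161: 126.
2092 has 366 days, so 366 − 312 = 54 days remain in 2092.
Full years 2093–2160: 52 common + 16 leap = 52×365 + 16×366 = 24836 days.
Total: 54 + 24836 + 126 = 25016 days.
25016 mod 7 = 5, so 5 days after Friday is Wednesday.

Wednesday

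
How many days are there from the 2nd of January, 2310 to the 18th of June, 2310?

167

January 2310: 31 − 2 = 29 days remain.
Then February 2310 (28), March (31), April (30), May (31): 28 + 31 + 30 + 31 = 120 days.
June 1–18, 2310: 18 days.
Total: 29 + 120 + 18 = 167 days.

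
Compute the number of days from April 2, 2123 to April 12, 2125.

741

April 2, 2123 → April 2, 2124: 366 days (2124 is a leap year).
April 2, 2124 → April 2, 2125: 365 days.
Within April 2125: 12 − 2 = 10 days.
Total: 741 days.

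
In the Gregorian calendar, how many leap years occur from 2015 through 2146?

32

Years divisible by 4: 2016, 2020, …, 2144 — 33 in all.
Of these, 2100 is divisible by 100 but not 400, so not leap.
Leap years: 33 − 1 = 32.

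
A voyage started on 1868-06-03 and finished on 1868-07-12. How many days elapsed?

39

June 1868: 30 − 3 = 27 days remain.
July 1–12, 1868: 12 days.
Total: 27 + 12 = 39 days.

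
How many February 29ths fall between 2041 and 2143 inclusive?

24

Years divisible by 4: 2044, 2048, …, 2140 — 25 in all.
Of these, 2100 is divisible by 100 but not 400, so not leap.
Leap years: 25 − 1 = 24.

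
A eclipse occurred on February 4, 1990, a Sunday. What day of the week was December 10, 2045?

Day-of-year of February 4, 1990: 35.
Day-of-year of December 10, 2045: 344.
1990 has 365 days, so 365 − 35 = 330 days remain in 1990.
Full years 1991–2044: 40 common + 14 leap = 40×365 + 14×366 = 19724 days.
Total: 330 + 19724 + 344 = 20398 days.
20398 is a multiple of 7, so December 10, 2045 falls on the same weekday: Sunday.

Sunday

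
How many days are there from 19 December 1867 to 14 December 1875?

2917

From December 19, 1867 to December 19, 1874: 7 years, of which 2 contain a Feb 29 — 5×365 + 2×366 = 2557 days.
December 1874: 31 − 19 = 12 days remain.
Then 11 full months totalling 334 days.
December 1–14, 1875: 14 days.
Residual: 360 days.
Total: 2917 days.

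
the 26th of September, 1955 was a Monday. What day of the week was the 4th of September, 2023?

Day-of-year of September 26, 1955: 269.
Day-of-year of September 4, 2023: 247.
1955 has 365 days, so 365 − 269 = 96 days remain in 1955.
Full years 1956–2022: 50 common + 17 leap = 50×365 + 17×366 = 24472 days.
Total: 96 + 24472 + 247 = 24815 days.
24815 is a multiple of 7, so the 4th of September, 2023 falls on the same weekday: Monday.

Monday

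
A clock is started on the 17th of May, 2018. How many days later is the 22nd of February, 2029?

3934

Day-of-year of May 17, 2018: 137.
Day-of-year of February 22, 2029: 53.
2018 has 365 days, so 365 − 137 = 228 days remain in 2018.
Full years 2019–2028: 7 common + 3 leap = 7×365 + 3×366 = 3653 days.
Total: 228 + 3653 + 53 = 3934 days.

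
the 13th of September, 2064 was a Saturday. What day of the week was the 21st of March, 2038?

Sunday

Count forward from the earlier date (March 21, 2038) to the later (September 13, 2064):
From March 21, 2038 to March 21, 2064: 26 years, of which 7 contain a Feb 29 — 19×365 + 7×366 = 9497 days.
March 2064: 31 − 21 = 10 days remain.
Then April (30), May (31), June (30), July (31), August (31): 30 + 31 + 30 + 31 + 31 = 153 days.
September 1–13, 2064: 13 days.
Residual: 176 days.
Total: 9673 days.
9673 mod 7 = 6, so 6 days before Saturday is Sunday.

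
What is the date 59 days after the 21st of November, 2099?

the 19th of January, 2100

Count 59 days after November 21, 2099:
November 2099: 30 − 21 = 9 days remain.
Then December (31): 31 days.
January 1–19, 2100: 19 days.
Residual: 59 days.
Total: 59 days.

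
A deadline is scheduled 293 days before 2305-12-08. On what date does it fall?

2305-02-18

Count 293 days before December 8, 2305:
February 2305: 28 − 18 = 10 days remain (2305 is not a leap year, so February has 28 days).
Then 9 full months totalling 275 days.
December 1–8, 2305: 8 days.
Total: 10 + 275 + 8 = 293 days.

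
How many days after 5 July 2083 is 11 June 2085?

Day-of-year of July 5, 2083: 186.
Day-of-year of June 11, 2085: 162.
2083 has 365 days, so 365 − 186 = 179 days remain in 2083.
Full years: 2084: 366. Sum = 366.
Total: 179 + 366 + 162 = 707 days.

707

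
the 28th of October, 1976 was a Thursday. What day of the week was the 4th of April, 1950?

Count forward from the earlier date (April 4, 1950) to the later (October 28, 1976):
From April 4, 1950 to April 4, 1976: 26 years, of which 7 contain a Feb 29 — 19×365 + 7×366 = 9497 days.
April 1976: 30 − 4 = 26 days remain.
Then May (31), June (30), July (31), August (31), September (30): 31 + 30 + 31 + 31 + 30 = 153 days.
October 1–28, 1976: 28 days.
Residual: 207 days.
Total: 9704 days.
9704 mod 7 = 2, so 2 days before Thursday is Tuesday.

Tuesday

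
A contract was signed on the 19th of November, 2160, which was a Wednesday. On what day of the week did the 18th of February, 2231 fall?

Friday

From November 19, 2160 to November 19, 2230: 70 years, of which 16 contain a Feb 29 — 54×365 + 16×366 = 25566 days.
(2200 is not a leap year (divisible by 100 but not 400).)
November 2230: 30 − 19 = 11 days remain.
Then December (31), January (31): 31 + 31 = 62 days.
February 1–18, 2231: 18 days (2231 is not a leap year).
Residual: 91 days.
Total: 25657 days.
25657 mod 7 = 2, so 2 days after Wednesday is Friday.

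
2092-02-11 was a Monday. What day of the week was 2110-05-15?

From February 11, 2092 to February 11, 2110: 18 years, of which 4 contain a Feb 29 — 14×365 + 4×366 = 6574 days.
(2100 is not a leap year (divisible by 100 but not 400).)
February 2110: 28 − 11 = 17 days remain (2110 is not a leap year, so February has 28 days).
Then March (31), April (30): 31 + 30 = 61 days.
May 1–15, 2110: 15 days.
Residual: 93 days.
Total: 6667 days.
6667 mod 7 = 3, so 3 days after Monday is Thursday.

Thursday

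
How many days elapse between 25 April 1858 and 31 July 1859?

Day-of-year of April 25, 1858: 115.
Day-of-year of July 31, 1859: 212.
1858 has 365 days, so 365 − 115 = 250 days remain in 1858.
Total: 250 + 212 = 462 days.

462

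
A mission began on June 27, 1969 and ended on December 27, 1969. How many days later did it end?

June 1969: 30 − 27 = 3 days remain.
Then July (31), August (31), September (30), October (31), November (30): 31 + 31 + 30 + 31 + 30 = 153 days.
December 1–27, 1969: 27 days.
Total: 3 + 153 + 27 = 183 days.

183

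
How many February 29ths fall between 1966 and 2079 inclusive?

28

Years divisible by 4: 1968, 1972, …, 2076 — 28 in all.
2000 is divisible by 400, so still leap.
No century exceptions apply. Count: 28.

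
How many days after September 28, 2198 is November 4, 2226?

10263

From September 28, 2198 to September 28, 2226: 28 years, of which 6 contain a Feb 29 — 22×365 + 6×366 = 10226 days.
(2200 is not a leap year (divisible by 100 but not 400).)
September 2226: 30 − 28 = 2 days remain.
Then October (31): 31 days.
November 1–4, 2226: 4 days.
Residual: 37 days.
Total: 10263 days.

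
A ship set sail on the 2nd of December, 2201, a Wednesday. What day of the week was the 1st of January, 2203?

Day-of-year of December 2, 2201: 336.
Day-of-year of January 1, 2203: 1.
2201 has 365 days, so 365 − 336 = 29 days remain in 2201.
Full years: 2202: 365. Sum = 365.
Total: 29 + 365 + 1 = 395 days.
395 mod 7 = 3, so 3 days after Wednesday is Saturday.

Saturday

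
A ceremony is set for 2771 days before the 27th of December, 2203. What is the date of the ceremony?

the 25th of May, 2196

Count 2771 days before December 27, 2203:
From May 25, 2196 to May 25, 2203: 7 years, of which 0 contain a Feb 29 — 7×365 + 0×366 = 2555 days.
(2200 is not a leap year (divisible by 100 but not 400).)
May 2203: 31 − 25 = 6 days remain.
Then June (30), July (31), August (31), September (30), October (31), November (30): 30 + 31 + 31 + 30 + 31 + 30 = 183 days.
December 1–27, 2203: 27 days.
Residual: 216 days.
Total: 2771 days.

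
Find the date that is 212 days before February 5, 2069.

July 8, 2068

Count 212 days before February 5, 2069:
July 2068: 31 − 8 = 23 days remain.
Then August (31), September (30), October (31), November (30), December (31), January (31): 31 + 30 + 31 + 30 + 31 + 31 = 184 days.
February 1–5, 2069: 5 days (2069 is not a leap year).
Residual: 212 days.
Total: 212 days.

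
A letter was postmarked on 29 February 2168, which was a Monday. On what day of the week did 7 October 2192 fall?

Sunday

Day-of-year of February 29, 2168: 60.
Day-of-year of October 7, 2192: 281.
2168 has 366 days, so 366 − 60 = 306 days remain in 2168.
Full years 2169–2191: 18 common + 5 leap = 18×365 + 5×366 = 8400 days.
Total: 306 + 8400 + 281 = 8987 days.
8987 mod 7 = 6, so 6 days after Monday is Sunday.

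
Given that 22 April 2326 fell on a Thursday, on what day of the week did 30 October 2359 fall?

From April 22, 2326 to April 22, 2359: 33 years, of which 8 contain a Feb 29 — 25×365 + 8×366 = 12053 days.
April 2359: 30 − 22 = 8 days remain.
Then May (31), June (30), July (31), August (31), September (30): 31 + 30 + 31 + 31 + 30 = 153 days.
October 1–30, 2359: 30 days.
Residual: 191 days.
Total: 12244 days.
12244 mod 7 = 1, so 1 day after Thursday is Friday.

Friday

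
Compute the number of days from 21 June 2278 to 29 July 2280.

769

Day-of-year of June 21, 2278: 172.
Day-of-year of July 29, 2280: 211.
2278 has 365 days, so 365 − 172 = 193 days remain in 2278.
Full years: 2279: 365. Sum = 365.
Total: 193 + 365 + 211 = 769 days.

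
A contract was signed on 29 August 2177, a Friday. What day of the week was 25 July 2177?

Friday

Count forward from the earlier date (July 25, 2177) to the later (August 29, 2177):
July 2177: 31 − 25 = 6 days remain.
August 1–29, 2177: 29 days.
Total: 6 + 29 = 35 days.
35 is a multiple of 7, so 25 July 2177 falls on the same weekday: Friday.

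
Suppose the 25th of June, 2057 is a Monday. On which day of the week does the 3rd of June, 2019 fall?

Count forward from the earlier date (June 3, 2019) to the later (June 25, 2057):
Day-of-year of June 3, 2019: 154.
Day-of-year of June 25, 2057: 176.
2019 has 365 days, so 365 − 154 = 211 days remain in 2019.
Full years 2020–2056: 27 common + 10 leap = 27×365 + 10×366 = 13515 days.
Total: 211 + 13515 + 176 = 13902 days.
13902 is a multiple of 7, so the 3rd of June, 2019 falls on the same weekday: Monday.

Monday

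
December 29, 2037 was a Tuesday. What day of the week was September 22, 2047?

Sunday

From December 29, 2037 to December 29, 2046: 9 years, of which 2 contain a Feb 29 — 7×365 + 2×366 = 3287 days.
December 2046: 31 − 29 = 2 days remain.
Then January (31), February 2047 (28), March (31), April (30), May (31), June (30), July (31), August (31): 31 + 28 + 31 + 30 + 31 + 30 + 31 + 31 = 243 days.
September 1–22, 2047: 22 days.
Residual: 267 days.
Total: 3554 days.
3554 mod 7 = 5, so 5 days after Tuesday is Sunday.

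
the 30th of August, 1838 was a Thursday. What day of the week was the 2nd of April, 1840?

Thursday

August 30, 1838 → August 30, 1839: 365 days.
August 1839: 31 − 30 = 1 day remains.
Then September (30), October (31), November (30), December (31), January (31), February 1840 (29), March (31): 30 + 31 + 30 + 31 + 31 + 29 + 31 = 213 days.
April 1–2, 1840: 2 days.
Residual: 216 days.
Total: 581 days.
581 is a multiple of 7, so the 2nd of April, 1840 falls on the same weekday: Thursday.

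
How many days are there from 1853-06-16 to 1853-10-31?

137

June 1853: 30 − 16 = 14 days remain.
Then July (31), August (31), September (30): 31 + 31 + 30 = 92 days.
October 1–31, 1853: 31 days.
Total: 14 + 92 + 31 = 137 days.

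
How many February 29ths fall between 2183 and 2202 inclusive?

Years divisible by 4 in [2183, 2202]: 2184, 2188, 2192, 2196, 2200.
Of these, 2200 is divisible by 100 but not 400, so not leap.
Leap years: 5 − 1 = 4.

4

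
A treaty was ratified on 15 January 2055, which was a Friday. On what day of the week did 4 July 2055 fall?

Sunday

January 2055: 31 − 15 = 16 days remain.
Then February 2055 (28), March (31), April (30), May (31), June (30): 28 + 31 + 30 + 31 + 30 = 150 days.
July 1–4, 2055: 4 days.
Total: 16 + 150 + 4 = 170 days.
170 mod 7 = 2, so 2 days after Friday is Sunday.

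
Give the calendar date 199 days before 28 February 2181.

13 August 2180

Count 199 days before February 28, 2181:
August 2180: 31 − 13 = 18 days remain.
Then September (30), October (31), November (30), December (31), January (31): 30 + 31 + 30 + 31 + 31 = 153 days.
February 1–28, 2181: 28 days (2181 is not a leap year).
Residual: 199 days.
Total: 199 days.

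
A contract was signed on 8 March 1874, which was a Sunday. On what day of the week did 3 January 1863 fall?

Saturday

Count forward from the earlier date (January 3, 1863) to the later (March 8, 1874):
Day-of-year of January 3, 1863: 3.
Day-of-year of March 8, 1874: 67.
1863 has 365 days, so 365 − 3 = 362 days remain in 1863.
Full years 1864–1873: 7 common + 3 leap = 7×365 + 3×366 = 3653 days.
Total: 362 + 3653 + 67 = 4082 days.
4082 mod 7 = 1, so 1 day before Sunday is Saturday.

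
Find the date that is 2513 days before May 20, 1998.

July 3, 1991

Count 2513 days before May 20, 1998:
Day-of-year of July 3, 1991: 184.
Day-of-year of May 20, 1998: 140.
1991 has 365 days, so 365 − 184 = 181 days remain in 1991.
Full years: 1992: 366; 1993: 365; 1994: 365; 1995: 365; 1996: 366; 1997: 365. Sum = 2192.
Total: 181 + 2192 + 140 = 2513 days.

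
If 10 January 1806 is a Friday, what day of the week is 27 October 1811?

Sunday

January 10, 1806 → January 10, 1807: 365 days.
January 10, 1807 → January 10, 1808: 365 days.
January 10, 1808 → January 10, 1809: 366 days (1808 is a leap year).
January 10, 1809 → January 10, 1810: 365 days.
January 10, 1810 → January 10, 1811: 365 days.
January 1811: 31 − 10 = 21 days remain.
Then February 1811 (28), March (31), April (30), May (31), June (30), July (31), August (31), September (30): 28 + 31 + 30 + 31 + 30 + 31 + 31 + 30 = 242 days.
October 1–27, 1811: 27 days.
Residual: 290 days.
Total: 2116 days.
2116 mod 7 = 2, so 2 days after Friday is Sunday.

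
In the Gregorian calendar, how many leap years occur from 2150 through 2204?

13

Years divisible by 4: 2152, 2156, …, 2204 — 14 in all.
Of these, 2200 is divisible by 100 but not 400, so not leap.
Leap years: 14 − 1 = 13.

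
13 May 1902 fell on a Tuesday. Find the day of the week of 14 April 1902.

Count forward from the earlier date (April 14, 1902) to the later (May 13, 1902):
April 1902: 30 − 14 = 16 days remain.
May 1–13, 1902: 13 days.
Total: 16 + 13 = 29 days.
29 mod 7 = 1, so 1 day before Tuesday is Monday.

Monday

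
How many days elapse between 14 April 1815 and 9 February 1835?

Day-of-year of April 14, 1815: 104.
Day-of-year of February 9, 1835: 40.
1815 has 365 days, so 365 − 104 = 261 days remain in 1815.
Full years 1816–1834: 14 common + 5 leap = 14×365 + 5×366 = 6940 days.
Total: 261 + 6940 + 40 = 7241 days.

7241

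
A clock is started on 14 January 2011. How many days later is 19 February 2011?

January 2011: 31 − 14 = 17 days remain.
February 1–19, 2011: 19 days (2011 is not a leap year).
Total: 17 + 19 = 36 days.

36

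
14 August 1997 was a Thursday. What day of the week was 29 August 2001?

August 14, 1997 → August 14, 1998: 365 days.
August 14, 1998 → August 14, 1999: 365 days.
August 14, 1999 → August 14, 2000: 366 days (2000 is a leap year (divisible by 400)).
August 14, 2000 → August 14, 2001: 365 days.
Within August 2001: 29 − 14 = 15 days.
Total: 1476 days.
1476 mod 7 = 6, so 6 days after Thursday is Wednesday.

Wednesday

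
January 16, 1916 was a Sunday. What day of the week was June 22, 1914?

Count forward from the earlier date (June 22, 1914) to the later (January 16, 1916):
Day-of-year of June 22, 1914: 173.
Day-of-year of January 16, 1916: 16.
1914 has 365 days, so 365 − 173 = 192 days remain in 1914.
Full years: 1915: 365. Sum = 365.
Total: 192 + 365 + 16 = 573 days.
573 mod 7 = 6, so 6 days before Sunday is Monday.

Monday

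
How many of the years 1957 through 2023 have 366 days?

16

Years divisible by 4: 1960, 1964, …, 2020 — 16 in all.
2000 is divisible by 400, so still leap.
No century exceptions apply. Count: 16.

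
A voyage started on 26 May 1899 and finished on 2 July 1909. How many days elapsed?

3689

From May 26, 1899 to May 26, 1909: 10 years, of which 2 contain a Feb 29 — 8×365 + 2×366 = 3652 days.
(1900 is not a leap year (divisible by 100 but not 400).)
May 1909: 31 − 26 = 5 days remain.
Then June (30): 30 days.
July 1–2, 1909: 2 days.
Residual: 37 days.
Total: 3689 days.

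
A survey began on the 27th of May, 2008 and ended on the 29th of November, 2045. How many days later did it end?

13700

Day-of-year of May 27, 2008: 148.
Day-of-year of November 29, 2045: 333.
2008 has 366 days, so 366 − 148 = 218 days remain in 2008.
Full years 2009–2044: 27 common + 9 leap = 27×365 + 9×366 = 13149 days.
Total: 218 + 13149 + 333 = 13700 days.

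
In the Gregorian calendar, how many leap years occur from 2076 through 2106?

7

Years divisible by 4 in [2076, 2106]: 2076, 2080, 2084, 2088, 2092, 2096, 2100, 2104.
Of these, 2100 is divisible by 100 but not 400, so not leap.
Leap years: 8 − 1 = 7.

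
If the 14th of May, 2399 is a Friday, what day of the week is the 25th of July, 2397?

Friday

Count forward from the earlier date (July 25, 2397) to the later (May 14, 2399):
July 2397: 31 − 25 = 6 days remain.
Then 21 full months totalling 638 days.
May 1–14, 2399: 14 days.
Total: 6 + 638 + 14 = 658 days.
658 is a multiple of 7, so the 25th of July, 2397 falls on the same weekday: Friday.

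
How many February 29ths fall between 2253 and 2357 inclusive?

Years divisible by 4: 2256, 2260, …, 2356 — 26 in all.
Of these, 2300 is divisible by 100 but not 400, so not leap.
Leap years: 26 − 1 = 25.

25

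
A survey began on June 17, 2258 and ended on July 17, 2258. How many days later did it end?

30

June 2258: 30 − 17 = 13 days remain.
July 1–17, 2258: 17 days.
Total: 13 + 17 = 30 days.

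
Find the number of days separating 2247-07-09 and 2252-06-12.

1800

July 9, 2247 → July 9, 2248: 366 days (2248 is a leap year).
July 9, 2248 → July 9, 2249: 365 days.
July 9, 2249 → July 9, 2250: 365 days.
July 9, 2250 → July 9, 2251: 365 days.
July 2251: 31 − 9 = 22 days remain.
Then 10 full months totalling 305 days.
June 1–12, 2252: 12 days.
Residual: 339 days.
Total: 1800 days.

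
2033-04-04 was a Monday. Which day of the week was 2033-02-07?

Monday

Count forward from the earlier date (February 7, 2033) to the later (April 4, 2033):
February 2033: 28 − 7 = 21 days remain (2033 is not a leap year, so February has 28 days).
Then March (31): 31 days.
April 1–4, 2033: 4 days.
Total: 21 + 31 + 4 = 56 days.
56 is a multiple of 7, so 2033-02-07 falls on the same weekday: Monday.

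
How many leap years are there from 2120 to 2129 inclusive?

Years divisible by 4 in [2120, 2129]: 2120, 2124, 2128.
No century exceptions apply. Count: 3.

3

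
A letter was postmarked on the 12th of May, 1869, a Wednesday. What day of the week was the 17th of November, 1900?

Saturday

Day-of-year of May 12, 1869: 132.
Day-of-year of November 17, 1900: 321.
1869 has 365 days, so 365 − 132 = 233 days remain in 1869.
Full years 1870–1899: 23 common + 7 leap = 23×365 + 7×366 = 10957 days.
Total: 233 + 10957 + 321 = 11511 days.
11511 mod 7 = 3, so 3 days after Wednesday is Saturday.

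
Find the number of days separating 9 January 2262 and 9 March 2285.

Day-of-year of January 9, 2262: 9.
Day-of-year of March 9, 2285: 68.
2262 has 365 days, so 365 − 9 = 356 days remain in 2262.
Full years 2263–2284: 16 common + 6 leap = 16×365 + 6×366 = 8036 days.
Total: 356 + 8036 + 68 = 8460 days.

8460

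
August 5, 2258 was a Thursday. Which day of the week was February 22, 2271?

Wednesday

Day-of-year of August 5, 2258: 217.
Day-of-year of February 22, 2271: 53.
2258 has 365 days, so 365 − 217 = 148 days remain in 2258.
Full years 2259–2270: 9 common + 3 leap = 9×365 + 3×366 = 4383 days.
Total: 148 + 4383 + 53 = 4584 days.
4584 mod 7 = 6, so 6 days after Thursday is Wednesday.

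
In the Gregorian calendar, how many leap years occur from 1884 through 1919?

Years divisible by 4 in [1884, 1919]: 1884, 1888, 1892, 1896, 1900, 1904, 1908, 1912, 1916.
Of these, 1900 is divisible by 100 but not 400, so not leap.
Leap years: 9 − 1 = 8.

8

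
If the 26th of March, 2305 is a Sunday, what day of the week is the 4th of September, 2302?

Thursday

Count forward from the earlier date (September 4, 2302) to the later (March 26, 2305):
September 4, 2302 → September 4, 2303: 365 days.
September 4, 2303 → September 4, 2304: 366 days (2304 is a leap year).
September 2304: 30 − 4 = 26 days remain.
Then October (31), November (30), December (31), January (31), February 2305 (28): 31 + 30 + 31 + 31 + 28 = 151 days.
March 1–26, 2305: 26 days.
Residual: 203 days.
Total: 934 days.
934 mod 7 = 3, so 3 days before Sunday is Thursday.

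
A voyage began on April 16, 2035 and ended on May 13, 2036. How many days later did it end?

Day-of-year of April 16, 2035: 106.
Day-of-year of May 13, 2036: 134.
2035 has 365 days, so 365 − 106 = 259 days remain in 2035.
Total: 259 + 134 = 393 days.

393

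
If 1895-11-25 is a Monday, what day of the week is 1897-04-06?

November 25, 1895 → November 25, 1896: 366 days (1896 is a leap year).
November 1896: 30 − 25 = 5 days remain.
Then December (31), January (31), February 1897 (28), March (31): 31 + 31 + 28 + 31 = 121 days.
April 1–6, 1897: 6 days.
Residual: 132 days.
Total: 498 days.
498 mod 7 = 1, so 1 day after Monday is Tuesday.

Tuesday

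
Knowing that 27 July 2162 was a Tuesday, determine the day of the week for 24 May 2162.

Count forward from the earlier date (May 24, 2162) to the later (July 27, 2162):
May 2162: 31 − 24 = 7 days remain.
Then June (30): 30 days.
July 1–27, 2162: 27 days.
Total: 7 + 30 + 27 = 64 days.
64 mod 7 = 1, so 1 day before Tuesday is Monday.

Monday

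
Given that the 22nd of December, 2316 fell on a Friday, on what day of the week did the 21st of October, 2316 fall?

Saturday

Count forward from the earlier date (October 21, 2316) to the later (December 22, 2316):
October 2316: 31 − 21 = 10 days remain.
Then November (30): 30 days.
December 1–22, 2316: 22 days.
Total: 10 + 30 + 22 = 62 days.
62 mod 7 = 6, so 6 days before Friday is Saturday.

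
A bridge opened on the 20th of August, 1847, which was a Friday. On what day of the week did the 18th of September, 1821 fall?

Tuesday

Count forward from the earlier date (September 18, 1821) to the later (August 20, 1847):
Day-of-year of September 18, 1821: 261.
Day-of-year of August 20, 1847: 232.
1821 has 365 days, so 365 − 261 = 104 days remain in 1821.
Full years 1822–1846: 19 common + 6 leap = 19×365 + 6×366 = 9131 days.
Total: 104 + 9131 + 232 = 9467 days.
9467 mod 7 = 3, so 3 days before Friday is Tuesday.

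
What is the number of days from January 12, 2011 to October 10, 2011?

271

January 2011: 31 − 12 = 19 days remain.
Then February 2011 (28), March (31), April (30), May (31), June (30), July (31), August (31), September (30): 28 + 31 + 30 + 31 + 30 + 31 + 31 + 30 = 242 days.
October 1–10, 2011: 10 days.
Total: 19 + 242 + 10 = 271 days.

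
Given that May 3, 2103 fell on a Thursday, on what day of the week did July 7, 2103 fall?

May 2103: 31 − 3 = 28 days remain.
Then June (30): 30 days.
July 1–7, 2103: 7 days.
Total: 28 + 30 + 7 = 65 days.
65 mod 7 = 2, so 2 days after Thursday is Saturday.

Saturday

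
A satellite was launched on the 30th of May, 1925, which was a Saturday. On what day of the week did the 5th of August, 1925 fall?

Wednesday

May 1925: 31 − 30 = 1 day remains.
Then June (30), July (31): 30 + 31 = 61 days.
August 1–5, 1925: 5 days.
Total: 1 + 61 + 5 = 67 days.
67 mod 7 = 4, so 4 days after Saturday is Wednesday.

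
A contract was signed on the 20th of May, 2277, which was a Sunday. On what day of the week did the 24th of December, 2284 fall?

Wednesday

Day-of-year of May 20, 2277: 140.
Day-of-year of December 24, 2284: 359.
2277 has 365 days, so 365 − 140 = 225 days remain in 2277.
Full years: 2278: 365; 2279: 365; 2280: 366; 2281: 365; 2282: 365; 2283: 365. Sum = 2191.
Total: 225 + 2191 + 359 = 2775 days.
2775 mod 7 = 3, so 3 days after Sunday is Wednesday.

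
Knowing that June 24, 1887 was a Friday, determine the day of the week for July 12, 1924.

Saturday

From June 24, 1887 to June 24, 1924: 37 years, of which 9 contain a Feb 29 — 28×365 + 9×366 = 13514 days.
(1900 is not a leap year (divisible by 100 but not 400).)
June 1924: 30 − 24 = 6 days remain.
July 1–12, 1924: 12 days.
Residual: 18 days.
Total: 13532 days.
13532 mod 7 = 1, so 1 day after Friday is Saturday.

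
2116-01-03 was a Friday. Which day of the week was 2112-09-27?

Tuesday

Count forward from the earlier date (September 27, 2112) to the later (January 3, 2116):
Day-of-year of September 27, 2112: 271.
Day-of-year of January 3, 2116: 3.
2112 has 366 days, so 366 − 271 = 95 days remain in 2112.
Full years: 2113: 365; 2114: 365; 2115: 365. Sum = 1095.
Total: 95 + 1095 + 3 = 1193 days.
1193 mod 7 = 3, so 3 days before Friday is Tuesday.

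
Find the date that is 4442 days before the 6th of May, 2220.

the 8th of March, 2208

Count 4442 days before May 6, 2220:
From March 8, 2208 to March 8, 2220: 12 years, of which 3 contain a Feb 29 — 9×365 + 3×366 = 4383 days.
March 2220: 31 − 8 = 23 days remain.
Then April (30): 30 days.
May 1–6, 2220: 6 days.
Residual: 59 days.
Total: 4442 days.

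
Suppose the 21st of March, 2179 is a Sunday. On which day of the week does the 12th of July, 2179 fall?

Monday

March 2179: 31 − 21 = 10 days remain.
Then April (30), May (31), June (30): 30 + 31 + 30 = 91 days.
July 1–12, 2179: 12 days.
Total: 10 + 91 + 12 = 113 days.
113 mod 7 = 1, so 1 day after Sunday is Monday.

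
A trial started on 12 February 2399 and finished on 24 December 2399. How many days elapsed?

315

February 2399: 28 − 12 = 16 days remain (2399 is not a leap year, so February has 28 days).
Then 9 full months totalling 275 days.
December 1–24, 2399: 24 days.
Total: 16 + 275 + 24 = 315 days.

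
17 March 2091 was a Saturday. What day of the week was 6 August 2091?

March 2091: 31 − 17 = 14 days remain.
Then April (30), May (31), June (30), July (31): 30 + 31 + 30 + 31 = 122 days.
August 1–6, 2091: 6 days.
Total: 14 + 122 + 6 = 142 days.
142 mod 7 = 2, so 2 days after Saturday is Monday.

Monday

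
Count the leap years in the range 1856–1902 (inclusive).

Years divisible by 4 in [1856, 1902]: 1856, 1860, 1864, 1868, 1872, 1876, 1880, 1884, 1888, 1892, 1896, 1900.
Of these, 1900 is divisible by 100 but not 400, so not leap.
Leap years: 12 − 1 = 11.

11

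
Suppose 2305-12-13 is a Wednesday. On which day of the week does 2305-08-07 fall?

Count forward from the earlier date (August 7, 2305) to the later (December 13, 2305):
August 2305: 31 − 7 = 24 days remain.
Then September (30), October (31), November (30): 30 + 31 + 30 = 91 days.
December 1–13, 2305: 13 days.
Total: 24 + 91 + 13 = 128 days.
128 mod 7 = 2, so 2 days before Wednesday is Monday.

Monday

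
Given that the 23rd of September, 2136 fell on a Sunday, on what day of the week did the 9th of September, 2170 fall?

From September 23, 2136 to September 23, 2169: 33 years, of which 8 contain a Feb 29 — 25×365 + 8×366 = 12053 days.
September 2169: 30 − 23 = 7 days remain.
Then 11 full months totalling 335 days.
September 1–9, 2170: 9 days.
Residual: 351 days.
Total: 12404 days.
12404 is a multiple of 7, so the 9th of September, 2170 falls on the same weekday: Sunday.

Sunday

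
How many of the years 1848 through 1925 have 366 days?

19

Years divisible by 4: 1848, 1852, …, 1924 — 20 in all.
Of these, 1900 is divisible by 100 but not 400, so not leap.
Leap years: 20 − 1 = 19.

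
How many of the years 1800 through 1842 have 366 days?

10

Years divisible by 4 in [1800, 1842]: 1800, 1804, 1808, 1812, 1816, 1820, 1824, 1828, 1832, 1836, 1840.
Of these, 1800 is divisible by 100 but not 400, so not leap.
Leap years: 11 − 1 = 10.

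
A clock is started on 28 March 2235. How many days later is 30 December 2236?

March 28, 2235 → March 28, 2236: 366 days (2236 is a leap year).
March 2236: 31 − 28 = 3 days remain.
Then April (30), May (31), June (30), July (31), August (31), September (30), October (31), November (30): 30 + 31 + 30 + 31 + 31 + 30 + 31 + 30 = 244 days.
December 1–30, 2236: 30 days.
Residual: 277 days.
Total: 643 days.

643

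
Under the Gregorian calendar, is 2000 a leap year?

2000 is a leap year (divisible by 400).

Yes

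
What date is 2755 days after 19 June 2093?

4 January 2101

Count 2755 days after June 19, 2093:
From June 19, 2093 to June 19, 2100: 7 years, of which 1 contains a Feb 29 — 6×365 + 1×366 = 2556 days.
(2100 is not a leap year (divisible by 100 but not 400).)
June 2100: 30 − 19 = 11 days remain.
Then July (31), August (31), September (30), October (31), November (30), December (31): 31 + 31 + 30 + 31 + 30 + 31 = 184 days.
January 1–4, 2101: 4 days.
Residual: 199 days.
Total: 2755 days.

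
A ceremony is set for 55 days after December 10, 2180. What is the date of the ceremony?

February 3, 2181

Count 55 days after December 10, 2180:
Day-of-year of December 10, 2180: 345.
Day-of-year of February 3, 2181: 34.
2180 has 366 days, so 366 − 345 = 21 days remain in 2180.
Total: 21 + 34 = 55 days.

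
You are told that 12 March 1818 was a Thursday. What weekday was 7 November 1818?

March 1818: 31 − 12 = 19 days remain.
Then April (30), May (31), June (30), July (31), August (31), September (30), October (31): 30 + 31 + 30 + 31 + 31 + 30 + 31 = 214 days.
November 1–7, 1818: 7 days.
Total: 19 + 214 + 7 = 240 days.
240 mod 7 = 2, so 2 days after Thursday is Saturday.

Saturday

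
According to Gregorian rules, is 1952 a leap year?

1952 is a leap year.

Yes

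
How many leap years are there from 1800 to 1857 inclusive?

Years divisible by 4: 1800, 1804, …, 1856 — 15 in all.
Of these, 1800 is divisible by 100 but not 400, so not leap.
Leap years: 15 − 1 = 14.

14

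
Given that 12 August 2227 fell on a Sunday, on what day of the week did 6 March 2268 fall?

Friday

From August 12, 2227 to August 12, 2267: 40 years, of which 10 contain a Feb 29 — 30×365 + 10×366 = 14610 days.
August 2267: 31 − 12 = 19 days remain.
Then September (30), October (31), November (30), December (31), January (31), February 2268 (29): 30 + 31 + 30 + 31 + 31 + 29 = 182 days.
March 1–6, 2268: 6 days.
Residual: 207 days.
Total: 14817 days.
14817 mod 7 = 5, so 5 days after Sunday is Friday.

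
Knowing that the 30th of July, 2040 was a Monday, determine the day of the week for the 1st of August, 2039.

Count forward from the earlier date (August 1, 2039) to the later (July 30, 2040):
August 2039: 31 − 1 = 30 days remain.
Then 10 full months totalling 304 days.
July 1–30, 2040: 30 days.
Total: 30 + 304 + 30 = 364 days.
364 is a multiple of 7, so the 1st of August, 2039 falls on the same weekday: Monday.

Monday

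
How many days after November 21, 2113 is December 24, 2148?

From November 21, 2113 to November 21, 2148: 35 years, of which 9 contain a Feb 29 — 26×365 + 9×366 = 12784 days.
November 2148: 30 − 21 = 9 days remain.
December 1–24, 2148: 24 days.
Residual: 33 days.
Total: 12817 days.

12817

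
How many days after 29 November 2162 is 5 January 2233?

Day-of-year of November 29, 2162: 333.
Day-of-year of January 5, 2233: 5.
2162 has 365 days, so 365 − 333 = 32 days remain in 2162.
Full years 2163–2232: 53 common + 17 leap = 53×365 + 17×366 = 25567 days.
Total: 32 + 25567 + 5 = 25604 days.

25604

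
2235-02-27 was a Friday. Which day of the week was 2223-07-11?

Count forward from the earlier date (July 11, 2223) to the later (February 27, 2235):
From July 11, 2223 to July 11, 2234: 11 years, of which 3 contain a Feb 29 — 8×365 + 3×366 = 4018 days.
July 2234: 31 − 11 = 20 days remain.
Then August (31), September (30), October (31), November (30), December (31), January (31): 31 + 30 + 31 + 30 + 31 + 31 = 184 days.
February 1–27, 2235: 27 days (2235 is not a leap year).
Residual: 231 days.
Total: 4249 days.
4249 is a multiple of 7, so 2223-07-11 falls on the same weekday: Friday.

Friday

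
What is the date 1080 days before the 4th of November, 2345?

the 20th of November, 2342

Count 1080 days before November 4, 2345:
Day-of-year of November 20, 2342: 324.
Day-of-year of November 4, 2345: 308.
2342 has 365 days, so 365 − 324 = 41 days remain in 2342.
Full years: 2343: 365; 2344: 366. Sum = 731.
Total: 41 + 731 + 308 = 1080 days.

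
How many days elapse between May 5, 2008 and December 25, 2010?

Day-of-year of May 5, 2008: 126.
Day-of-year of December 25, 2010: 359.
2008 has 366 days, so 366 − 126 = 240 days remain in 2008.
Full years: 2009: 365. Sum = 365.
Total: 240 + 365 + 359 = 964 days.

964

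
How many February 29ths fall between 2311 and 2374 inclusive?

16

Years divisible by 4: 2312, 2316, …, 2372 — 16 in all.
No century exceptions apply. Count: 16.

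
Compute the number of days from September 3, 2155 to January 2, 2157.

Day-of-year of September 3, 2155: 246.
Day-of-year of January 2, 2157: 2.
2155 has 365 days, so 365 − 246 = 119 days remain in 2155.
Full years: 2156: 366. Sum = 366.
Total: 119 + 366 + 2 = 487 days.

487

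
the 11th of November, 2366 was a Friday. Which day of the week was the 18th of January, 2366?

Tuesday

Count forward from the earlier date (January 18, 2366) to the later (November 11, 2366):
January 2366: 31 − 18 = 13 days remain.
Then 9 full months totalling 273 days.
November 1–11, 2366: 11 days.
Total: 13 + 273 + 11 = 297 days.
297 mod 7 = 3, so 3 days before Friday is Tuesday.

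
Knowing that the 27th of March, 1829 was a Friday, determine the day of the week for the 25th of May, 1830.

Tuesday

March 27, 1829 → March 27, 1830: 365 days.
March 1830: 31 − 27 = 4 days remain.
Then April (30): 30 days.
May 1–25, 1830: 25 days.
Residual: 59 days.
Total: 424 days.
424 mod 7 = 4, so 4 days after Friday is Tuesday.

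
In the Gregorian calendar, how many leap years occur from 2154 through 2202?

11

Years divisible by 4 in [2154, 2202]: 2156, 2160, 2164, 2168, 2172, 2176, 2180, 2184, 2188, 2192, 2196, 2200.
Of these, 2200 is divisible by 100 but not 400, so not leap.
Leap years: 12 − 1 = 11.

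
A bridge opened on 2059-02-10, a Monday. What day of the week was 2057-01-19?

Count forward from the earlier date (January 19, 2057) to the later (February 10, 2059):
Day-of-year of January 19, 2057: 19.
Day-of-year of February 10, 2059: 41.
2057 has 365 days, so 365 − 19 = 346 days remain in 2057.
Full years: 2058: 365. Sum = 365.
Total: 346 + 365 + 41 = 752 days.
752 mod 7 = 3, so 3 days before Monday is Friday.

Friday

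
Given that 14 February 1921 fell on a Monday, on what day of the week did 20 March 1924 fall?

Thursday

Day-of-year of February 14, 1921: 45.
Day-of-year of March 20, 1924: 80.
1921 has 365 days, so 365 − 45 = 320 days remain in 1921.
Full years: 1922: 365; 1923: 365. Sum = 730.
Total: 320 + 730 + 80 = 1130 days.
1130 mod 7 = 3, so 3 days after Monday is Thursday.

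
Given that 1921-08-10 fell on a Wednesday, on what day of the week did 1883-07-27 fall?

Count forward from the earlier date (July 27, 1883) to the later (August 10, 1921):
Day-of-year of July 27, 1883: 208.
Day-of-year of August 10, 1921: 222.
1883 has 365 days, so 365 − 208 = 157 days remain in 1883.
Full years 1884–1920: 28 common + 9 leap = 28×365 + 9×366 = 13514 days.
Total: 157 + 13514 + 222 = 13893 days.
13893 mod 7 = 5, so 5 days before Wednesday is Friday.

Friday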